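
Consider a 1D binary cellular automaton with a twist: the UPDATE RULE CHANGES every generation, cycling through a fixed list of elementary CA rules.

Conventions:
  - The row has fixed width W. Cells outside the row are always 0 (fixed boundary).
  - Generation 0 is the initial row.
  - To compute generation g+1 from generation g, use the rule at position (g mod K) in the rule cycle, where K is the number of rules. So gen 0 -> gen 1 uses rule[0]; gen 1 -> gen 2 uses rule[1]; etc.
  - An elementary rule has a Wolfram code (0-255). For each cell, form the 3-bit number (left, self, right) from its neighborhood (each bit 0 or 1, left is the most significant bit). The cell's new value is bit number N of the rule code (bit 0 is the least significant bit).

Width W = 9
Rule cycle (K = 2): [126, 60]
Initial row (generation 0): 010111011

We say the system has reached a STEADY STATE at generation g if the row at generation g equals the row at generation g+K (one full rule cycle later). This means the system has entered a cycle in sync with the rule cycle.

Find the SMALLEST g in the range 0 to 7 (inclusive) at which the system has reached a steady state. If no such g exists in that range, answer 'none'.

Gen 0: 010111011
Gen 1 (rule 126): 111101111
Gen 2 (rule 60): 100011000
Gen 3 (rule 126): 110111100
Gen 4 (rule 60): 101100010
Gen 5 (rule 126): 111110111
Gen 6 (rule 60): 100001100
Gen 7 (rule 126): 110011110
Gen 8 (rule 60): 101010001
Gen 9 (rule 126): 111111011

Answer: none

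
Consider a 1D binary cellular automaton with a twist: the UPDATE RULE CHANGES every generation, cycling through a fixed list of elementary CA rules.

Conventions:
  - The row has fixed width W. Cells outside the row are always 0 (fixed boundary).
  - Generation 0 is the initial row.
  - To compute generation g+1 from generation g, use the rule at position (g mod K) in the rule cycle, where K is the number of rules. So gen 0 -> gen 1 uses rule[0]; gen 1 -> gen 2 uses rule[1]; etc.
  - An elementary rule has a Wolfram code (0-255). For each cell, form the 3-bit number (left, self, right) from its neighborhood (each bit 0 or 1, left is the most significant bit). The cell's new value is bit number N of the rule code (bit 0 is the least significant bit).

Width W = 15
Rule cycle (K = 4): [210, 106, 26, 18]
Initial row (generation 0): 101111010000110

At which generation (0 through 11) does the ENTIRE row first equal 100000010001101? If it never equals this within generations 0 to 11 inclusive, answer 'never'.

Gen 0: 101111010000110
Gen 1 (rule 210): 000111001001011
Gen 2 (rule 106): 001101010010111
Gen 3 (rule 26): 011000001100100
Gen 4 (rule 18): 100100010011010
Gen 5 (rule 210): 011010101101001
Gen 6 (rule 106): 111101011110010
Gen 7 (rule 26): 100000010001101
Gen 8 (rule 18): 010000101010000
Gen 9 (rule 210): 101001000001000
Gen 10 (rule 106): 010010000010000
Gen 11 (rule 26): 101101000101000

Answer: 7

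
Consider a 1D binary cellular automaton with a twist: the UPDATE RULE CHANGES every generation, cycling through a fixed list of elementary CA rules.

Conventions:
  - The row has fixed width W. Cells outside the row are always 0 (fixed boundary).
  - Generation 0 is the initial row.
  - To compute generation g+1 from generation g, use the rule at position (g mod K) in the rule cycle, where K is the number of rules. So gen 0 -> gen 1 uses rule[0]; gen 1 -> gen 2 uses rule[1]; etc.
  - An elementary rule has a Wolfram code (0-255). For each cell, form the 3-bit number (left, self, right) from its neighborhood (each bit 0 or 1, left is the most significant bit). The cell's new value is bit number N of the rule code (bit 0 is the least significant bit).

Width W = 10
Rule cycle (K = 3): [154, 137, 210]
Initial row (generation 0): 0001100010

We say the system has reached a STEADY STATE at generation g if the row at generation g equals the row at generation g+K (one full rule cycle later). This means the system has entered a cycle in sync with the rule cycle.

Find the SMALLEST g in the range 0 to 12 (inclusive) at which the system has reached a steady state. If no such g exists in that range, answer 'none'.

Gen 0: 0001100010
Gen 1 (rule 154): 0011010101
Gen 2 (rule 137): 1010000000
Gen 3 (rule 210): 0001000000
Gen 4 (rule 154): 0010100000
Gen 5 (rule 137): 1000001111
Gen 6 (rule 210): 0100010111
Gen 7 (rule 154): 1010100110
Gen 8 (rule 137): 0000000100
Gen 9 (rule 210): 0000001010
Gen 10 (rule 154): 0000010001
Gen 11 (rule 137): 1111000100
Gen 12 (rule 210): 0111101010
Gen 13 (rule 154): 1111000001
Gen 14 (rule 137): 1110011100
Gen 15 (rule 210): 0111101110

Answer: none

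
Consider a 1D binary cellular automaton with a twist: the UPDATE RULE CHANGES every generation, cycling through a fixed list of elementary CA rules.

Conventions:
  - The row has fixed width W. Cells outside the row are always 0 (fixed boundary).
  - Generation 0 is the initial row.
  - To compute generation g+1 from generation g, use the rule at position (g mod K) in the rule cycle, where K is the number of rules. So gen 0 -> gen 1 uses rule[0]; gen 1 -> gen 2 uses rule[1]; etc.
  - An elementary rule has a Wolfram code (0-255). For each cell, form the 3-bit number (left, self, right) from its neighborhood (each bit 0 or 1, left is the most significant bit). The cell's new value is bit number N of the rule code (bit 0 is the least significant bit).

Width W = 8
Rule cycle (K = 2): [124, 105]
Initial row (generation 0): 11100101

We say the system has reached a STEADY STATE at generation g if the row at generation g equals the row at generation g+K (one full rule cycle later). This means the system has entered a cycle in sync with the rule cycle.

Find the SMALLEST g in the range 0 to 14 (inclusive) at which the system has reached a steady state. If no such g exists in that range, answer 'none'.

Gen 0: 11100101
Gen 1 (rule 124): 10110111
Gen 2 (rule 105): 01111101
Gen 3 (rule 124): 01000111
Gen 4 (rule 105): 00010101
Gen 5 (rule 124): 00011111
Gen 6 (rule 105): 11010001
Gen 7 (rule 124): 11111001
Gen 8 (rule 105): 10001000
Gen 9 (rule 124): 11001100
Gen 10 (rule 105): 11001101
Gen 11 (rule 124): 11101111
Gen 12 (rule 105): 10111001
Gen 13 (rule 124): 11101101
Gen 14 (rule 105): 10111110
Gen 15 (rule 124): 11100011
Gen 16 (rule 105): 10101011

Answer: none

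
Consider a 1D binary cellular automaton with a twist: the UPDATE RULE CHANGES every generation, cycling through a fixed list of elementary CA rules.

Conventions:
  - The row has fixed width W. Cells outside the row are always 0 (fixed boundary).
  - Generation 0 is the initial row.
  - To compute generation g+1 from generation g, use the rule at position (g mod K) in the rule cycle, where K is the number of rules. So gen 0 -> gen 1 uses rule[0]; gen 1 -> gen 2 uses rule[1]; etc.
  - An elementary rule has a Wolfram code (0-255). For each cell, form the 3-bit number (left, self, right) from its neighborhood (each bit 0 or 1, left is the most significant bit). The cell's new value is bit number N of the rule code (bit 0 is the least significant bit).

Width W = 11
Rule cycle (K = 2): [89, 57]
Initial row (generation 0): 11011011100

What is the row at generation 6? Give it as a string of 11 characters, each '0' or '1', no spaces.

Gen 0: 11011011100
Gen 1 (rule 89): 11011010111
Gen 2 (rule 57): 10110101100
Gen 3 (rule 89): 00110001111
Gen 4 (rule 57): 10101101000
Gen 5 (rule 89): 00001100111
Gen 6 (rule 57): 11101010100

Answer: 11101010100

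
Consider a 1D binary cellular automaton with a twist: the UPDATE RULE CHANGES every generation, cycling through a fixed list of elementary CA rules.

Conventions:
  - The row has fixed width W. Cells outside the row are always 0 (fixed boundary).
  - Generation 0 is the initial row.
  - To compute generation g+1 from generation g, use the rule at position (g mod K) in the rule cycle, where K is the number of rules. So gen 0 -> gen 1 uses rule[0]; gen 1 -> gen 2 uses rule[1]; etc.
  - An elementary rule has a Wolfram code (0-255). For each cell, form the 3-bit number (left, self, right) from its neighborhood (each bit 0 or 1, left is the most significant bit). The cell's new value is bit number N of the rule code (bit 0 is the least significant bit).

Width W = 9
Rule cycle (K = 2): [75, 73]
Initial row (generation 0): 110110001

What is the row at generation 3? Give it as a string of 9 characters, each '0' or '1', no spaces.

Gen 0: 110110001
Gen 1 (rule 75): 110110110
Gen 2 (rule 73): 110110110
Gen 3 (rule 75): 110110110

Answer: 110110110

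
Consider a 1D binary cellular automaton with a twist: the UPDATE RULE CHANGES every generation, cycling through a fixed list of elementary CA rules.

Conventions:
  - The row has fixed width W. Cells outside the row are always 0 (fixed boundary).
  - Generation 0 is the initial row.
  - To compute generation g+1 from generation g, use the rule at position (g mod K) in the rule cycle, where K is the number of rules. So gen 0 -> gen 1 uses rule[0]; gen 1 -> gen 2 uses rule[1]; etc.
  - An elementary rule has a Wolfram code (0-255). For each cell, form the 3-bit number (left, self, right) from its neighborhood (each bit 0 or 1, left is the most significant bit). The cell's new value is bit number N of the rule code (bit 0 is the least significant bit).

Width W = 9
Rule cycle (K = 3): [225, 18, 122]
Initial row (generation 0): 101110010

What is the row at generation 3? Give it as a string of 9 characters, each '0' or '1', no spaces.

Gen 0: 101110010
Gen 1 (rule 225): 010110000
Gen 2 (rule 18): 100001000
Gen 3 (rule 122): 010010100

Answer: 010010100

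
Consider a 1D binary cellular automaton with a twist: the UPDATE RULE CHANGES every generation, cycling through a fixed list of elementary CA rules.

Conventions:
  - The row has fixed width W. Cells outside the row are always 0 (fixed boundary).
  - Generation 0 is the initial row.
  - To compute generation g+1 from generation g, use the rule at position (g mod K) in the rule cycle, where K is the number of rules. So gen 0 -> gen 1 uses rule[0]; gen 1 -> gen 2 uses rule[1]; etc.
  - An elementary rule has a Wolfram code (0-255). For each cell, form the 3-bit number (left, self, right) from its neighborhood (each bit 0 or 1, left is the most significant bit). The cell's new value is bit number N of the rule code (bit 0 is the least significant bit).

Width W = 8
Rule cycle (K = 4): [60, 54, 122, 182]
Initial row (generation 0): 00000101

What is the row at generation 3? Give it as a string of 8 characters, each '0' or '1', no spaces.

Answer: 00010100

Derivation:
Gen 0: 00000101
Gen 1 (rule 60): 00000111
Gen 2 (rule 54): 00001000
Gen 3 (rule 122): 00010100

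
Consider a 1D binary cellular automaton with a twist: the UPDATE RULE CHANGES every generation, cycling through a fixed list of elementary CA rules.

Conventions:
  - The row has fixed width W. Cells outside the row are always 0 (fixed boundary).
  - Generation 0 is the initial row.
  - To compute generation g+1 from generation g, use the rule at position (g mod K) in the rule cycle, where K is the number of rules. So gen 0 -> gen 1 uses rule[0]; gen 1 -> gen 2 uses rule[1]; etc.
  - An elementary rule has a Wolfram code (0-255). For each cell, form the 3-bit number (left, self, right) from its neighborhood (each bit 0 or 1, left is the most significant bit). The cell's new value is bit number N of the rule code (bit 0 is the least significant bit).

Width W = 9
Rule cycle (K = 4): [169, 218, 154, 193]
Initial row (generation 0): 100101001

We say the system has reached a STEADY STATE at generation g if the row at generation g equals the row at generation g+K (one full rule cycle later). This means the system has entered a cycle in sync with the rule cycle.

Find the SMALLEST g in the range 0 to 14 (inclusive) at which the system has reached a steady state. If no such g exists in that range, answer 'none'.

Answer: 8

Derivation:
Gen 0: 100101001
Gen 1 (rule 169): 000010000
Gen 2 (rule 218): 000101000
Gen 3 (rule 154): 001000100
Gen 4 (rule 193): 100010001
Gen 5 (rule 169): 001000100
Gen 6 (rule 218): 010101010
Gen 7 (rule 154): 100000001
Gen 8 (rule 193): 001111100
Gen 9 (rule 169): 101111001
Gen 10 (rule 218): 001111110
Gen 11 (rule 154): 011111101
Gen 12 (rule 193): 001111100
Gen 13 (rule 169): 101111001
Gen 14 (rule 218): 001111110
Gen 15 (rule 154): 011111101
Gen 16 (rule 193): 001111100
Gen 17 (rule 169): 101111001
Gen 18 (rule 218): 001111110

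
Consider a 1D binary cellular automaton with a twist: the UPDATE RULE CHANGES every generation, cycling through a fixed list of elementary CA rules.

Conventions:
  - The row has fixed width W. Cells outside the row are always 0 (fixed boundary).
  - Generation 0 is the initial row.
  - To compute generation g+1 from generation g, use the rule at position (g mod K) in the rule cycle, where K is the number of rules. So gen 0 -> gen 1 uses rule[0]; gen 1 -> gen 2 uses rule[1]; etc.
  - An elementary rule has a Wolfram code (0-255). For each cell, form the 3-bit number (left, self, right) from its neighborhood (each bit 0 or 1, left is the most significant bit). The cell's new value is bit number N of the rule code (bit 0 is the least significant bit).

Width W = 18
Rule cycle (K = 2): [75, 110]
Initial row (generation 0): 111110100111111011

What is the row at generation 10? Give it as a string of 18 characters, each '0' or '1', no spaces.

Gen 0: 111110100111111011
Gen 1 (rule 75): 100010001100001011
Gen 2 (rule 110): 100110011100011111
Gen 3 (rule 75): 001110110101110001
Gen 4 (rule 110): 011011111111010011
Gen 5 (rule 75): 111010000001000111
Gen 6 (rule 110): 101110000011001101
Gen 7 (rule 75): 001010111111011100
Gen 8 (rule 110): 011111100001110100
Gen 9 (rule 75): 110000101111010001
Gen 10 (rule 110): 110001111001110011

Answer: 110001111001110011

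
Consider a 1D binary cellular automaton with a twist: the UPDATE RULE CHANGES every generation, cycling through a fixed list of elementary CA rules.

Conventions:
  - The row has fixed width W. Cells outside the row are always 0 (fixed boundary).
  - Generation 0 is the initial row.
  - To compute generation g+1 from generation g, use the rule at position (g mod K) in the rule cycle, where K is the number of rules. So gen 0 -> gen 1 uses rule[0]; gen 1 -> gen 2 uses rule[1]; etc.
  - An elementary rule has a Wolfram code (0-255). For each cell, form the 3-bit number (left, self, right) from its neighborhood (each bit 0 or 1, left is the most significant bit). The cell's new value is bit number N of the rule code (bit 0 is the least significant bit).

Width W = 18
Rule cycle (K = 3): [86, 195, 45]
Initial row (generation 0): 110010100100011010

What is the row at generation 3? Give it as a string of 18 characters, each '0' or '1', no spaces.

Answer: 111000010000111101

Derivation:
Gen 0: 110010100100011010
Gen 1 (rule 86): 011110111110101011
Gen 2 (rule 195): 101110011110000001
Gen 3 (rule 45): 111000010000111101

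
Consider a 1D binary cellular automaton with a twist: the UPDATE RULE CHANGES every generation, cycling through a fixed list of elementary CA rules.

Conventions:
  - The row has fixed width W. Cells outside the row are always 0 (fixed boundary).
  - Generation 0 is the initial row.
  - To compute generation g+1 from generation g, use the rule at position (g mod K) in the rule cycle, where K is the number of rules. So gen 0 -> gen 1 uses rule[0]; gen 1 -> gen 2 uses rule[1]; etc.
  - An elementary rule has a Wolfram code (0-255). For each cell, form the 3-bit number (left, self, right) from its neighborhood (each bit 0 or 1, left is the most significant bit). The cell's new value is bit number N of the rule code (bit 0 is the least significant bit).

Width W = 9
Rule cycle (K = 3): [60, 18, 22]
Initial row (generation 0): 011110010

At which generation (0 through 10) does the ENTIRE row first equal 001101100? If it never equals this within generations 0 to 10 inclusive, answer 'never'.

Answer: never

Derivation:
Gen 0: 011110010
Gen 1 (rule 60): 010001011
Gen 2 (rule 18): 101010000
Gen 3 (rule 22): 101011000
Gen 4 (rule 60): 111110100
Gen 5 (rule 18): 000000010
Gen 6 (rule 22): 000000111
Gen 7 (rule 60): 000000100
Gen 8 (rule 18): 000001010
Gen 9 (rule 22): 000011011
Gen 10 (rule 60): 000010110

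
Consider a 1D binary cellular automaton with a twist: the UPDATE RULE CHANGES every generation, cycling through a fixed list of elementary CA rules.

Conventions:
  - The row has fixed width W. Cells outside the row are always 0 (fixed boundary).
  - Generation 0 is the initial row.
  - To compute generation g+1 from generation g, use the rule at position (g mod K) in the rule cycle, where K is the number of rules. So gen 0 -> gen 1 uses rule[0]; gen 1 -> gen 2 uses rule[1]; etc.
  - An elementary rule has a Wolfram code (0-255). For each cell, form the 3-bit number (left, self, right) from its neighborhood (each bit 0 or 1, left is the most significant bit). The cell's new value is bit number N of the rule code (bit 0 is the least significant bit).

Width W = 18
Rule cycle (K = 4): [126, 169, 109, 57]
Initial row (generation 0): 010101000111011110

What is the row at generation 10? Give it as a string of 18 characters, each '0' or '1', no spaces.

Answer: 111111111110001110

Derivation:
Gen 0: 010101000111011110
Gen 1 (rule 126): 111111101101110011
Gen 2 (rule 169): 111111011011100010
Gen 3 (rule 109): 100001111110101010
Gen 4 (rule 57): 011101000001010101
Gen 5 (rule 126): 110111100011111111
Gen 6 (rule 169): 101111001011111110
Gen 7 (rule 109): 111001001110000010
Gen 8 (rule 57): 100100101001111001
Gen 9 (rule 126): 111111111111001111
Gen 10 (rule 169): 111111111110001110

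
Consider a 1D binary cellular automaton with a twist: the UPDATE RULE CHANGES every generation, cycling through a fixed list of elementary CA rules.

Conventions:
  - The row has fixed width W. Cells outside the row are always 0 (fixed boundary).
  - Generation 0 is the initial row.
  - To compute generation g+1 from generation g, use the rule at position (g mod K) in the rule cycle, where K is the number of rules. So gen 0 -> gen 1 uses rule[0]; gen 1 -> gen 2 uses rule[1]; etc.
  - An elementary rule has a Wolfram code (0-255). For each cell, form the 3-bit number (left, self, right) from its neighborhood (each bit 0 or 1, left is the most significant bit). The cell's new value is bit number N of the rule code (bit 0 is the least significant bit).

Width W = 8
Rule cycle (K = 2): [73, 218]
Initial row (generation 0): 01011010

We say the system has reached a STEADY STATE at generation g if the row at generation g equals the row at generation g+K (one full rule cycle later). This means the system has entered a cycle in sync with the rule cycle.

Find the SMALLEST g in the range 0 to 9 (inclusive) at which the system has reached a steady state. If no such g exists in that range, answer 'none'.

Gen 0: 01011010
Gen 1 (rule 73): 00011000
Gen 2 (rule 218): 00111100
Gen 3 (rule 73): 10100101
Gen 4 (rule 218): 00011000
Gen 5 (rule 73): 11011011
Gen 6 (rule 218): 11011011
Gen 7 (rule 73): 11011011
Gen 8 (rule 218): 11011011
Gen 9 (rule 73): 11011011
Gen 10 (rule 218): 11011011
Gen 11 (rule 73): 11011011

Answer: 5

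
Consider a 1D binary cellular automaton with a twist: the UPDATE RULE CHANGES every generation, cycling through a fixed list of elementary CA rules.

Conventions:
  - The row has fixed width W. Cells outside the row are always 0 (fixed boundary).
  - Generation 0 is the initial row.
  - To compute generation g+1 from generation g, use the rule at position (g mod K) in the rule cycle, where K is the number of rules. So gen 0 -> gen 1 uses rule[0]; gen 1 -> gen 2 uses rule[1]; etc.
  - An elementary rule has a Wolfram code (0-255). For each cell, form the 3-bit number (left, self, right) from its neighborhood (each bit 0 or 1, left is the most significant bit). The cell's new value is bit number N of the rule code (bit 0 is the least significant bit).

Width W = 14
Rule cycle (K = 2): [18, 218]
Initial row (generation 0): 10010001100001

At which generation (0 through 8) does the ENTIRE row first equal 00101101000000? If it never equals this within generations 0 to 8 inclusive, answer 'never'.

Answer: 4

Derivation:
Gen 0: 10010001100001
Gen 1 (rule 18): 01101010010010
Gen 2 (rule 218): 11100001101101
Gen 3 (rule 18): 00010010000000
Gen 4 (rule 218): 00101101000000
Gen 5 (rule 18): 01000000100000
Gen 6 (rule 218): 10100001010000
Gen 7 (rule 18): 00010010001000
Gen 8 (rule 218): 00101101010100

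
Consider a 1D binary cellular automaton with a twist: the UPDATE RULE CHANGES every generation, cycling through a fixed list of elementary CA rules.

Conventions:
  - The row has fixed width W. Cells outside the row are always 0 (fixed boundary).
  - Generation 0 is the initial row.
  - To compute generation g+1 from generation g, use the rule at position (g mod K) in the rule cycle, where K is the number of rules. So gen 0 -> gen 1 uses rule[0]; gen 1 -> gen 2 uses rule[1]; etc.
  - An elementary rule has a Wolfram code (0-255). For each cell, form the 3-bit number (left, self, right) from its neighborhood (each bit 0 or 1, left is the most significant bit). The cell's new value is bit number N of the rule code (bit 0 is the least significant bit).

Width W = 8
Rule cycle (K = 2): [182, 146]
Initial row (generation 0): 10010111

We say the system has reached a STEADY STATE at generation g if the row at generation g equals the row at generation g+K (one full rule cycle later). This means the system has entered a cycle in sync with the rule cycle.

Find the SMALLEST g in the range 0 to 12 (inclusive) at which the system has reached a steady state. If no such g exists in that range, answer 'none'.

Gen 0: 10010111
Gen 1 (rule 182): 11111010
Gen 2 (rule 146): 01110001
Gen 3 (rule 182): 10101011
Gen 4 (rule 146): 00000000
Gen 5 (rule 182): 00000000
Gen 6 (rule 146): 00000000
Gen 7 (rule 182): 00000000
Gen 8 (rule 146): 00000000
Gen 9 (rule 182): 00000000
Gen 10 (rule 146): 00000000
Gen 11 (rule 182): 00000000
Gen 12 (rule 146): 00000000
Gen 13 (rule 182): 00000000
Gen 14 (rule 146): 00000000

Answer: 4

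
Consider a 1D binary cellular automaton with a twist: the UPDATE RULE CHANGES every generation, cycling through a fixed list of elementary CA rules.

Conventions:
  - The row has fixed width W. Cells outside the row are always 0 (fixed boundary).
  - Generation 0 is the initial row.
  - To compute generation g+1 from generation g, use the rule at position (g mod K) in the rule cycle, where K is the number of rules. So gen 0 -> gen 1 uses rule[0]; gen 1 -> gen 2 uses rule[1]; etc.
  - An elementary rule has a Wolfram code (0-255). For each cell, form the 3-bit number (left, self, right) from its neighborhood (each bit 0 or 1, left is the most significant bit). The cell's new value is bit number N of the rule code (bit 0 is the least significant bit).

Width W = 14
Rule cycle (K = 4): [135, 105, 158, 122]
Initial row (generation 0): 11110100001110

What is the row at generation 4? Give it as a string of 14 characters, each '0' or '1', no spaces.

Answer: 11101111101101

Derivation:
Gen 0: 11110100001110
Gen 1 (rule 135): 01100101110100
Gen 2 (rule 105): 01100011011001
Gen 3 (rule 158): 11010110010111
Gen 4 (rule 122): 11101111101101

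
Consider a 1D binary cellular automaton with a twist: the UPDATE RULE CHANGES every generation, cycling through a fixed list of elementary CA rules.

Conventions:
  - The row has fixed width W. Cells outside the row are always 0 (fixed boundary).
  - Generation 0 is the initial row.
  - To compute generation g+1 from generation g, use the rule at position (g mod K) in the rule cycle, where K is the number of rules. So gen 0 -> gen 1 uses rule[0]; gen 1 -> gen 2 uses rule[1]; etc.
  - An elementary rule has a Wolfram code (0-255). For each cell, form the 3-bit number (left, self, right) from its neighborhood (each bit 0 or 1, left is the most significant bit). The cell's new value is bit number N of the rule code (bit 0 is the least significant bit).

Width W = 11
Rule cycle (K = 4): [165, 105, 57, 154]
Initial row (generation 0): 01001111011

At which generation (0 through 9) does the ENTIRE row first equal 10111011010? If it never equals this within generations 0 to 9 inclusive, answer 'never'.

Gen 0: 01001111011
Gen 1 (rule 165): 01000110100
Gen 2 (rule 105): 00010111001
Gen 3 (rule 57): 11001100100
Gen 4 (rule 154): 10111011010
Gen 5 (rule 165): 11010100110
Gen 6 (rule 105): 11101000110
Gen 7 (rule 57): 10010110101
Gen 8 (rule 154): 01100100000
Gen 9 (rule 165): 00000101111

Answer: 4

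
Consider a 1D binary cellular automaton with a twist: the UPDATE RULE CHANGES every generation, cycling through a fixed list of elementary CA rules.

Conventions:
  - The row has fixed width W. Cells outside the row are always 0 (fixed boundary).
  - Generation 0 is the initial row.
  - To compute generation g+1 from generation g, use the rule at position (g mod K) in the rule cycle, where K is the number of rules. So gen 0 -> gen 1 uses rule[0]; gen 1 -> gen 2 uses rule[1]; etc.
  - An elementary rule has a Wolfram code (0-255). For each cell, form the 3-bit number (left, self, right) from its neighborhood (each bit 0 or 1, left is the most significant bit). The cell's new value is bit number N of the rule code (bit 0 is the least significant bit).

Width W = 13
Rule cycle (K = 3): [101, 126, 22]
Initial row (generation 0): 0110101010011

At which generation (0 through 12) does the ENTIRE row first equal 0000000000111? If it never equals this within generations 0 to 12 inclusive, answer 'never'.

Gen 0: 0110101010011
Gen 1 (rule 101): 0011111110001
Gen 2 (rule 126): 0110000011011
Gen 3 (rule 22): 1001000100000
Gen 4 (rule 101): 1001010101111
Gen 5 (rule 126): 1111111111001
Gen 6 (rule 22): 0000000000111
Gen 7 (rule 101): 1111111110001
Gen 8 (rule 126): 1000000011011
Gen 9 (rule 22): 1100000100000
Gen 10 (rule 101): 0101110101111
Gen 11 (rule 126): 1111011111001
Gen 12 (rule 22): 0000000000111

Answer: 6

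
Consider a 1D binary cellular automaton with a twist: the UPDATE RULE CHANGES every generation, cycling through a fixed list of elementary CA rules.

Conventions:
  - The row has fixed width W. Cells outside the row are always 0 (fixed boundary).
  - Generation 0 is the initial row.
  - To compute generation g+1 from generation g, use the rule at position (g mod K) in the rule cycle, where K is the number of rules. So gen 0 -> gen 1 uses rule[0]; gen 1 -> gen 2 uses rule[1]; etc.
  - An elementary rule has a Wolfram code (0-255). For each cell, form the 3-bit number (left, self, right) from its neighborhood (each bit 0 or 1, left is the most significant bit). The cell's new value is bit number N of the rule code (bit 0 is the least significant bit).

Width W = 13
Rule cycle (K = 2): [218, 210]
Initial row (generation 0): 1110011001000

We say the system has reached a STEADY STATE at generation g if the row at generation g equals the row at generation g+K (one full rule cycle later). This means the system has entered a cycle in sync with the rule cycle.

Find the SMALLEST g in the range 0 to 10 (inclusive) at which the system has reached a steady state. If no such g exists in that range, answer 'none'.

Answer: 6

Derivation:
Gen 0: 1110011001000
Gen 1 (rule 218): 1111111110100
Gen 2 (rule 210): 0111111110010
Gen 3 (rule 218): 1111111111101
Gen 4 (rule 210): 0111111111100
Gen 5 (rule 218): 1111111111110
Gen 6 (rule 210): 0111111111111
Gen 7 (rule 218): 1111111111111
Gen 8 (rule 210): 0111111111111
Gen 9 (rule 218): 1111111111111
Gen 10 (rule 210): 0111111111111
Gen 11 (rule 218): 1111111111111
Gen 12 (rule 210): 0111111111111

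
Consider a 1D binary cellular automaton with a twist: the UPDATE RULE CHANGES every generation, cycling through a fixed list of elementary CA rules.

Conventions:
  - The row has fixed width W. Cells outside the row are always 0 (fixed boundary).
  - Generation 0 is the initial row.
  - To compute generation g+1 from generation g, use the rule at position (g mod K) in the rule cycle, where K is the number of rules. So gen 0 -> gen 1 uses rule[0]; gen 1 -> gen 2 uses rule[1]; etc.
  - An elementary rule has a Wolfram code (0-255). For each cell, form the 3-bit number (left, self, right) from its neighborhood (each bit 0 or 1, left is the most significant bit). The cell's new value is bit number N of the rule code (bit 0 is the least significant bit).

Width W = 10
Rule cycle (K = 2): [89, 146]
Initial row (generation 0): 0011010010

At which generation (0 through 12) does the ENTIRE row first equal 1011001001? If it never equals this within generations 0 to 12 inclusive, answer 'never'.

Gen 0: 0011010010
Gen 1 (rule 89): 1011001001
Gen 2 (rule 146): 0000110110
Gen 3 (rule 89): 1110110111
Gen 4 (rule 146): 0100000010
Gen 5 (rule 89): 0011111001
Gen 6 (rule 146): 0101110110
Gen 7 (rule 89): 0001010111
Gen 8 (rule 146): 0010000010
Gen 9 (rule 89): 1001111001
Gen 10 (rule 146): 0110110110
Gen 11 (rule 89): 0110110111
Gen 12 (rule 146): 1000000010

Answer: 1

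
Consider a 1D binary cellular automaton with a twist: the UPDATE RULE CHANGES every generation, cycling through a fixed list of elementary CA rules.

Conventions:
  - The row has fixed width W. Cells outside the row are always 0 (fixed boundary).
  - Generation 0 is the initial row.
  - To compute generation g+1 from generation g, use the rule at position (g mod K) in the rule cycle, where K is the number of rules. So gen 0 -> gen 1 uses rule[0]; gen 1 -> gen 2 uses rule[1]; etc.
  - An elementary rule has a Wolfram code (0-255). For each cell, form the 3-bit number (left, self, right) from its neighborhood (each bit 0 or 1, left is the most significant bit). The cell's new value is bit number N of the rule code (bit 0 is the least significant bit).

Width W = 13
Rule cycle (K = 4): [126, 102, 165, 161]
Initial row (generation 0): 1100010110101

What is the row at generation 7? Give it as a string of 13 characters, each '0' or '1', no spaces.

Gen 0: 1100010110101
Gen 1 (rule 126): 1110111111111
Gen 2 (rule 102): 0011000000001
Gen 3 (rule 165): 1000011111101
Gen 4 (rule 161): 0011001111010
Gen 5 (rule 126): 0111111001111
Gen 6 (rule 102): 1000001010001
Gen 7 (rule 165): 1011101110101

Answer: 1011101110101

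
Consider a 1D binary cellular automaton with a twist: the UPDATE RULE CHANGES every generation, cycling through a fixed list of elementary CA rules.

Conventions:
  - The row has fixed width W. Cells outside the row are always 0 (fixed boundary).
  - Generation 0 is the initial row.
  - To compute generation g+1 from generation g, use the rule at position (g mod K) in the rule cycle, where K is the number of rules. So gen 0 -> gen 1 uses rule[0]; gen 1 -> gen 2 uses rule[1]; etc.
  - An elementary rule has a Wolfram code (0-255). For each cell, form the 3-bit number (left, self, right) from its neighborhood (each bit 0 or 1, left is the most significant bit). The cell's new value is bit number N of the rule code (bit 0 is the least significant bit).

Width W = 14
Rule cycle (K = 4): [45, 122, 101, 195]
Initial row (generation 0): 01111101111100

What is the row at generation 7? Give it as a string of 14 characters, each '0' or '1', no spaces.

Answer: 11000100010101

Derivation:
Gen 0: 01111101111100
Gen 1 (rule 45): 01000011000001
Gen 2 (rule 122): 10100111100010
Gen 3 (rule 101): 11100000101010
Gen 4 (rule 195): 01101111000000
Gen 5 (rule 45): 01011000011111
Gen 6 (rule 122): 10111100110001
Gen 7 (rule 101): 11000100010101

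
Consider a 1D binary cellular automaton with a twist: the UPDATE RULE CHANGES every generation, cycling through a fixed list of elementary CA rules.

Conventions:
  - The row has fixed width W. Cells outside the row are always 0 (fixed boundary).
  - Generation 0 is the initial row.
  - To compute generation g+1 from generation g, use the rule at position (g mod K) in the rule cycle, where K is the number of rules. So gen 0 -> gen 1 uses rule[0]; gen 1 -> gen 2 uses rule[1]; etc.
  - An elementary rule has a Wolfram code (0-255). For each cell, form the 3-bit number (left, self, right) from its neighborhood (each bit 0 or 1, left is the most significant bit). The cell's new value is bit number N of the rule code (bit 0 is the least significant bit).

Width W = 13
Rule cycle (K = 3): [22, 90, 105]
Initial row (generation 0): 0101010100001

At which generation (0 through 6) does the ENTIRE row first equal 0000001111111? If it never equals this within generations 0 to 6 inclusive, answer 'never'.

Gen 0: 0101010100001
Gen 1 (rule 22): 1101010110011
Gen 2 (rule 90): 1100000111111
Gen 3 (rule 105): 1101110100001
Gen 4 (rule 22): 0000000110011
Gen 5 (rule 90): 0000001111111
Gen 6 (rule 105): 1111101000001

Answer: 5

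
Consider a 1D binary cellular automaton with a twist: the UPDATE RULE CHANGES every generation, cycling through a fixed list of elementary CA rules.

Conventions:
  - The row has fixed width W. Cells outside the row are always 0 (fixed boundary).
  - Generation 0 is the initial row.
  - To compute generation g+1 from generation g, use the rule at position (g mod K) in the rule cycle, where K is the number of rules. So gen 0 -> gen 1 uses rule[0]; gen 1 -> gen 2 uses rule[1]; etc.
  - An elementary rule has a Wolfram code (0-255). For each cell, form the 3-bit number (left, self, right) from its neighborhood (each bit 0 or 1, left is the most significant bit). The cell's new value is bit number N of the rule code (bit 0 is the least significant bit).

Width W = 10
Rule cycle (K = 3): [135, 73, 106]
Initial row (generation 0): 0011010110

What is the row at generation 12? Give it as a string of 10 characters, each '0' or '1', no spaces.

Answer: 1100010000

Derivation:
Gen 0: 0011010110
Gen 1 (rule 135): 1100010000
Gen 2 (rule 73): 1101000111
Gen 3 (rule 106): 1110001101
Gen 4 (rule 135): 0100110001
Gen 5 (rule 73): 0000110100
Gen 6 (rule 106): 0001111000
Gen 7 (rule 135): 1110110011
Gen 8 (rule 73): 1010110011
Gen 9 (rule 106): 0101110111
Gen 10 (rule 135): 1100100010
Gen 11 (rule 73): 1100001000
Gen 12 (rule 106): 1100010000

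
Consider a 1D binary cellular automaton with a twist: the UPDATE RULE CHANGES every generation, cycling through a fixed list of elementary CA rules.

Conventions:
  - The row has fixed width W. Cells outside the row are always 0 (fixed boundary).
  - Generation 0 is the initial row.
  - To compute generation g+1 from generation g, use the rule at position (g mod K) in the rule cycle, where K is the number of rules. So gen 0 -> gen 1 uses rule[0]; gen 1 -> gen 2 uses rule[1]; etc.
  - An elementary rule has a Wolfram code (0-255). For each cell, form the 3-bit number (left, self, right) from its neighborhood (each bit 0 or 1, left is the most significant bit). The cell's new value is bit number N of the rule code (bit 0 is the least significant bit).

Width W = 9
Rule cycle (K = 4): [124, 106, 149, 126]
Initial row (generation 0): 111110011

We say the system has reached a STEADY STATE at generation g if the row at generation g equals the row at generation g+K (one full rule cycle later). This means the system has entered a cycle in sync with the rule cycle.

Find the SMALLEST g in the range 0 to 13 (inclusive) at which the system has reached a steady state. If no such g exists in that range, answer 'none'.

Answer: 0

Derivation:
Gen 0: 111110011
Gen 1 (rule 124): 100011011
Gen 2 (rule 106): 000111111
Gen 3 (rule 149): 110011110
Gen 4 (rule 126): 111110011
Gen 5 (rule 124): 100011011
Gen 6 (rule 106): 000111111
Gen 7 (rule 149): 110011110
Gen 8 (rule 126): 111110011
Gen 9 (rule 124): 100011011
Gen 10 (rule 106): 000111111
Gen 11 (rule 149): 110011110
Gen 12 (rule 126): 111110011
Gen 13 (rule 124): 100011011
Gen 14 (rule 106): 000111111
Gen 15 (rule 149): 110011110
Gen 16 (rule 126): 111110011
Gen 17 (rule 124): 100011011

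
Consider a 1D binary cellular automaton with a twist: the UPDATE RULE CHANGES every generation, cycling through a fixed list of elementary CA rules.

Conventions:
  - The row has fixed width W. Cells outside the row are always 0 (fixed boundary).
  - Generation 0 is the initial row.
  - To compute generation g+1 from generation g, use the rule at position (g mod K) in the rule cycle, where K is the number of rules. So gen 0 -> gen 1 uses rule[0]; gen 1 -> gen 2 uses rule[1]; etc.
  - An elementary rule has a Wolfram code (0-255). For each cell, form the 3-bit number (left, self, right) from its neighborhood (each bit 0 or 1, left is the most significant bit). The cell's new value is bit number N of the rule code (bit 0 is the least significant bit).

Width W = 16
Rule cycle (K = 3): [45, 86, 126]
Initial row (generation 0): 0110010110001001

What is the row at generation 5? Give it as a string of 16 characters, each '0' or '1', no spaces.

Gen 0: 0110010110001001
Gen 1 (rule 45): 0100011100101001
Gen 2 (rule 86): 1110100111101111
Gen 3 (rule 126): 1011111100111001
Gen 4 (rule 45): 1110000000100001
Gen 5 (rule 86): 0011000001110011

Answer: 0011000001110011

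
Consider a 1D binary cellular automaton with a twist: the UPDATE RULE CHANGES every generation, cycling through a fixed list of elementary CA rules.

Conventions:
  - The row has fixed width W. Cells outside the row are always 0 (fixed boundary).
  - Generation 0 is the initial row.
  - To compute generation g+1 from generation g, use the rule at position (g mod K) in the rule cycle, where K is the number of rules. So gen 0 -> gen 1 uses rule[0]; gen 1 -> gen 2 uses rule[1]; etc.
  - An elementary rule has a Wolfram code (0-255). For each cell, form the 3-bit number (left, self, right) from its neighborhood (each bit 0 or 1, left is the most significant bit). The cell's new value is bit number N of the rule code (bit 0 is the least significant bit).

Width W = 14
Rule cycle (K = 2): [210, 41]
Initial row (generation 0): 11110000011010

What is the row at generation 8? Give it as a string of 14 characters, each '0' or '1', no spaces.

Gen 0: 11110000011010
Gen 1 (rule 210): 01111000101001
Gen 2 (rule 41): 01000010010000
Gen 3 (rule 210): 10100101101000
Gen 4 (rule 41): 01000011010011
Gen 5 (rule 210): 10100101001101
Gen 6 (rule 41): 01000010001010
Gen 7 (rule 210): 10100101010001
Gen 8 (rule 41): 01000010100100

Answer: 01000010100100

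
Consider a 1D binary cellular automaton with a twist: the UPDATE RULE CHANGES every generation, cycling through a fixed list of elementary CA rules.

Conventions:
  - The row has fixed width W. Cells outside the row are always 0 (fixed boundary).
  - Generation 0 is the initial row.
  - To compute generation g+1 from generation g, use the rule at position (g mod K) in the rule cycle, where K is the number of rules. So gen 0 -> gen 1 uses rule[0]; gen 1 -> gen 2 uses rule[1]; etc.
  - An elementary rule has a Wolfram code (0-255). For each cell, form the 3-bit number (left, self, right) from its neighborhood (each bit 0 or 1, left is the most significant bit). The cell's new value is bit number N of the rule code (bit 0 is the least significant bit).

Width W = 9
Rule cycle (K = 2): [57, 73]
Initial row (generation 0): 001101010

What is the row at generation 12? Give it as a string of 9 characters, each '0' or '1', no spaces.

Answer: 100100001

Derivation:
Gen 0: 001101010
Gen 1 (rule 57): 101010101
Gen 2 (rule 73): 000000000
Gen 3 (rule 57): 111111111
Gen 4 (rule 73): 100000001
Gen 5 (rule 57): 011111100
Gen 6 (rule 73): 010000101
Gen 7 (rule 57): 001110010
Gen 8 (rule 73): 101010000
Gen 9 (rule 57): 010101111
Gen 10 (rule 73): 000001001
Gen 11 (rule 57): 111100100
Gen 12 (rule 73): 100100001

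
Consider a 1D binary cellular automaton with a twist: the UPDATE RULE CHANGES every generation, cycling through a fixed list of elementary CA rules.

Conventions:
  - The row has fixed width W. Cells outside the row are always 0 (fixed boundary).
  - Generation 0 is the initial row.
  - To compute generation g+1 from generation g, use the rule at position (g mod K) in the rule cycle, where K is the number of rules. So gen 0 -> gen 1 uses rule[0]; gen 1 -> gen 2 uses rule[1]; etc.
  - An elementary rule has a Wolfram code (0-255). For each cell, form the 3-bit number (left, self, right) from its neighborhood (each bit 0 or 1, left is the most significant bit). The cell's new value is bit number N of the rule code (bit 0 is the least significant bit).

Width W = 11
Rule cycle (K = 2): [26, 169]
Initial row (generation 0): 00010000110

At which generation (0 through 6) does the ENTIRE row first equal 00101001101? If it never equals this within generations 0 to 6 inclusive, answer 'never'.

Answer: 1

Derivation:
Gen 0: 00010000110
Gen 1 (rule 26): 00101001101
Gen 2 (rule 169): 10010001010
Gen 3 (rule 26): 01101010001
Gen 4 (rule 169): 01010100100
Gen 5 (rule 26): 10000011010
Gen 6 (rule 169): 00111010100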